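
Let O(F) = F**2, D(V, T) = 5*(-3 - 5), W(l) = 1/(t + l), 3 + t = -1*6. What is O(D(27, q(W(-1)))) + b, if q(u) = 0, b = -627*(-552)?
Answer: 347704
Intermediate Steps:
t = -9 (t = -3 - 1*6 = -3 - 6 = -9)
W(l) = 1/(-9 + l)
b = 346104
D(V, T) = -40 (D(V, T) = 5*(-8) = -40)
O(D(27, q(W(-1)))) + b = (-40)**2 + 346104 = 1600 + 346104 = 347704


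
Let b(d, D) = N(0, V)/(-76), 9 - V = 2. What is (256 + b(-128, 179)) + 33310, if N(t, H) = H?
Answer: 2551009/76 ≈ 33566.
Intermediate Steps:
V = 7 (V = 9 - 1*2 = 9 - 2 = 7)
b(d, D) = -7/76 (b(d, D) = 7/(-76) = 7*(-1/76) = -7/76)
(256 + b(-128, 179)) + 33310 = (256 - 7/76) + 33310 = 19449/76 + 33310 = 2551009/76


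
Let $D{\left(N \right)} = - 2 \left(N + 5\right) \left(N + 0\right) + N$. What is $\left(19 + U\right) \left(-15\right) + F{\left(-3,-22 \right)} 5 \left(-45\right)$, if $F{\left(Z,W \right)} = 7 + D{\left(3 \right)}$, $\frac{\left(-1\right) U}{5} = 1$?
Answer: $8340$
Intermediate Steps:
$U = -5$ ($U = \left(-5\right) 1 = -5$)
$D{\left(N \right)} = N - 2 N \left(5 + N\right)$ ($D{\left(N \right)} = - 2 \left(5 + N\right) N + N = - 2 N \left(5 + N\right) + N = N - 2 N \left(5 + N\right)$)
$F{\left(Z,W \right)} = -38$ ($F{\left(Z,W \right)} = 7 - 3 \left(9 + 2 \cdot 3\right) = 7 - 3 \left(9 + 6\right) = 7 - 3 \cdot 15 = 7 - 45 = -38$)
$\left(19 + U\right) \left(-15\right) + F{\left(-3,-22 \right)} 5 \left(-45\right) = \left(19 - 5\right) \left(-15\right) - 38 \cdot 5 \left(-45\right) = 14 \left(-15\right) - -8550 = -210 + 8550 = 8340$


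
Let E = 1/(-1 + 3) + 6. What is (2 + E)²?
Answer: 289/4 ≈ 72.250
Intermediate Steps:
E = 13/2 (E = 1/2 + 6 = ½ + 6 = 13/2 ≈ 6.5000)
(2 + E)² = (2 + 13/2)² = (17/2)² = 289/4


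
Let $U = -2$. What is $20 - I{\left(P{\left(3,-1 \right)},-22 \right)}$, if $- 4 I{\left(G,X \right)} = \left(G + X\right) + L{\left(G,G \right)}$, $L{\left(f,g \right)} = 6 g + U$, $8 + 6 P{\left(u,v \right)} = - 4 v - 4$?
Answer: $\frac{35}{3} \approx 11.667$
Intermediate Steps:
$P{\left(u,v \right)} = -2 - \frac{2 v}{3}$ ($P{\left(u,v \right)} = - \frac{4}{3} + \frac{- 4 v - 4}{6} = - \frac{4}{3} + \frac{-4 - 4 v}{6} = - \frac{4}{3} - \left(\frac{2}{3} + \frac{2 v}{3}\right) = -2 - \frac{2 v}{3}$)
$L{\left(f,g \right)} = -2 + 6 g$ ($L{\left(f,g \right)} = 6 g - 2 = -2 + 6 g$)
$I{\left(G,X \right)} = \frac{1}{2} - \frac{7 G}{4} - \frac{X}{4}$ ($I{\left(G,X \right)} = - \frac{\left(G + X\right) + \left(-2 + 6 G\right)}{4} = - \frac{-2 + X + 7 G}{4} = \frac{1}{2} - \frac{7 G}{4} - \frac{X}{4}$)
$20 - I{\left(P{\left(3,-1 \right)},-22 \right)} = 20 - \left(\frac{1}{2} - \frac{7 \left(-2 - - \frac{2}{3}\right)}{4} - - \frac{11}{2}\right) = 20 - \left(\frac{1}{2} - \frac{7 \left(-2 + \frac{2}{3}\right)}{4} + \frac{11}{2}\right) = 20 - \left(\frac{1}{2} - - \frac{7}{3} + \frac{11}{2}\right) = 20 - \left(\frac{1}{2} + \frac{7}{3} + \frac{11}{2}\right) = 20 - \frac{25}{3} = \frac{35}{3}$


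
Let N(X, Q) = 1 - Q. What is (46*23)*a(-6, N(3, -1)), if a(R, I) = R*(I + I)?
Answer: -25392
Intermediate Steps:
a(R, I) = 2*I*R (a(R, I) = R*(2*I) = 2*I*R)
(46*23)*a(-6, N(3, -1)) = (46*23)*(2*(1 - 1*(-1))*(-6)) = 1058*(2*(1 + 1)*(-6)) = 1058*(2*2*(-6)) = 1058*(-24) = -25392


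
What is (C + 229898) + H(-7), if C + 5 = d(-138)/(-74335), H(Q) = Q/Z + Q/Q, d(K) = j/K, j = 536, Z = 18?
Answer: 7074904616533/30774690 ≈ 2.2989e+5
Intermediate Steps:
d(K) = 536/K
H(Q) = 1 + Q/18 (H(Q) = Q/18 + Q/Q = Q*(1/18) + 1 = Q/18 + 1 = 1 + Q/18)
C = -25645307/5129115 (C = -5 + (536/(-138))/(-74335) = -5 + (536*(-1/138))*(-1/74335) = -5 - 268/69*(-1/74335) = -5 + 268/5129115 = -25645307/5129115 ≈ -4.9999)
(C + 229898) + H(-7) = (-25645307/5129115 + 229898) + (1 + (1/18)*(-7)) = 1179147634963/5129115 + (1 - 7/18) = 1179147634963/5129115 + 11/18 = 7074904616533/30774690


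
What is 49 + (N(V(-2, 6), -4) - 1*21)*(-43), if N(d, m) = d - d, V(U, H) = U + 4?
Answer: 952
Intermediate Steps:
V(U, H) = 4 + U
N(d, m) = 0
49 + (N(V(-2, 6), -4) - 1*21)*(-43) = 49 + (0 - 1*21)*(-43) = 49 + (0 - 21)*(-43) = 49 - 21*(-43) = 49 + 903 = 952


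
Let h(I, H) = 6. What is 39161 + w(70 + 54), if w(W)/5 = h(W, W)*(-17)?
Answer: 38651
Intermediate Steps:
w(W) = -510 (w(W) = 5*(6*(-17)) = 5*(-102) = -510)
39161 + w(70 + 54) = 39161 - 510 = 38651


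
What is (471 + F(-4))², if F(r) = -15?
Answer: 207936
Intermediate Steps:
(471 + F(-4))² = (471 - 15)² = 456² = 207936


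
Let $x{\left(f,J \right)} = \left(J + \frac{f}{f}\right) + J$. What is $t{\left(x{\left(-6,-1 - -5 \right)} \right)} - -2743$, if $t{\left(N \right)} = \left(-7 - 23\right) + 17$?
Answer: $2730$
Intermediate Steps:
$x{\left(f,J \right)} = 1 + 2 J$ ($x{\left(f,J \right)} = \left(J + 1\right) + J = \left(1 + J\right) + J = 1 + 2 J$)
$t{\left(N \right)} = -13$ ($t{\left(N \right)} = -30 + 17 = -13$)
$t{\left(x{\left(-6,-1 - -5 \right)} \right)} - -2743 = -13 - -2743 = -13 + 2743 = 2730$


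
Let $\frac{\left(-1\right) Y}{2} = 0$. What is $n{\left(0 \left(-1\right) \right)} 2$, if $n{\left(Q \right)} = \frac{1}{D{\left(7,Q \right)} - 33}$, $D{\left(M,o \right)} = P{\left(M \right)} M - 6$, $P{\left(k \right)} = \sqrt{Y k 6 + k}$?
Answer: $- \frac{39}{589} - \frac{7 \sqrt{7}}{589} \approx -0.097657$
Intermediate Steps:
$Y = 0$ ($Y = \left(-2\right) 0 = 0$)
$P{\left(k \right)} = \sqrt{k}$ ($P{\left(k \right)} = \sqrt{0 k 6 + k} = \sqrt{0 \cdot 6 + k} = \sqrt{0 + k} = \sqrt{k}$)
$D{\left(M,o \right)} = -6 + M^{\frac{3}{2}}$ ($D{\left(M,o \right)} = \sqrt{M} M - 6 = M^{\frac{3}{2}} - 6 = -6 + M^{\frac{3}{2}}$)
$n{\left(Q \right)} = \frac{1}{-39 + 7 \sqrt{7}}$ ($n{\left(Q \right)} = \frac{1}{\left(-6 + 7^{\frac{3}{2}}\right) - 33} = \frac{1}{\left(-6 + 7 \sqrt{7}\right) - 33} = \frac{1}{-39 + 7 \sqrt{7}}$)
$n{\left(0 \left(-1\right) \right)} 2 = \left(- \frac{39}{1178} - \frac{7 \sqrt{7}}{1178}\right) 2 = - \frac{39}{589} - \frac{7 \sqrt{7}}{589}$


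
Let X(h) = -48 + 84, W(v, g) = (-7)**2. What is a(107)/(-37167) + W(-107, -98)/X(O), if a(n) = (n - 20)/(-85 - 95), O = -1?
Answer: 505889/371670 ≈ 1.3611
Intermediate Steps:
W(v, g) = 49
a(n) = 1/9 - n/180 (a(n) = (-20 + n)/(-180) = (-20 + n)*(-1/180) = 1/9 - n/180)
X(h) = 36
a(107)/(-37167) + W(-107, -98)/X(O) = (1/9 - 1/180*107)/(-37167) + 49/36 = (1/9 - 107/180)*(-1/37167) + 49*(1/36) = -29/60*(-1/37167) + 49/36 = 29/2230020 + 49/36 = 505889/371670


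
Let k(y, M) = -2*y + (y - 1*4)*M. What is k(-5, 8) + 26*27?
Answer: 640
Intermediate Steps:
k(y, M) = -2*y + M*(-4 + y) (k(y, M) = -2*y + (y - 4)*M = -2*y + (-4 + y)*M = -2*y + M*(-4 + y))
k(-5, 8) + 26*27 = (-4*8 - 2*(-5) + 8*(-5)) + 26*27 = (-32 + 10 - 40) + 702 = -62 + 702 = 640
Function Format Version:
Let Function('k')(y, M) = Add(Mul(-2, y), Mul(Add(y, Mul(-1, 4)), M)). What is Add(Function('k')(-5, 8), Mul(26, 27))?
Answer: 640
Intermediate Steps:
Function('k')(y, M) = Add(Mul(-2, y), Mul(M, Add(-4, y))) (Function('k')(y, M) = Add(Mul(-2, y), Mul(Add(y, -4), M)) = Add(Mul(-2, y), Mul(Add(-4, y), M)) = Add(Mul(-2, y), Mul(M, Add(-4, y))))
Add(Function('k')(-5, 8), Mul(26, 27)) = Add(Add(Mul(-4, 8), Mul(-2, -5), Mul(8, -5)), Mul(26, 27)) = Add(Add(-32, 10, -40), 702) = Add(-62, 702) = 640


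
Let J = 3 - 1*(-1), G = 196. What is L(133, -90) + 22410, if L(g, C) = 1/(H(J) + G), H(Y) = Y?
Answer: 4482001/200 ≈ 22410.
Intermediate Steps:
J = 4 (J = 3 + 1 = 4)
L(g, C) = 1/200 (L(g, C) = 1/(4 + 196) = 1/200)
L(133, -90) + 22410 = 1/200 + 22410 = 4482001/200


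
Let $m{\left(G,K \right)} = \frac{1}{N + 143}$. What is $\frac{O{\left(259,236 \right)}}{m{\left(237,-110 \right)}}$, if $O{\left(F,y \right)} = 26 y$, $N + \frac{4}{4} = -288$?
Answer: $-895856$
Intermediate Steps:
$N = -289$ ($N = -1 - 288 = -289$)
$m{\left(G,K \right)} = - \frac{1}{146}$ ($m{\left(G,K \right)} = \frac{1}{-289 + 143} = \frac{1}{-146} = - \frac{1}{146}$)
$\frac{O{\left(259,236 \right)}}{m{\left(237,-110 \right)}} = \frac{26 \cdot 236}{- \frac{1}{146}} = 6136 \left(-146\right) = -895856$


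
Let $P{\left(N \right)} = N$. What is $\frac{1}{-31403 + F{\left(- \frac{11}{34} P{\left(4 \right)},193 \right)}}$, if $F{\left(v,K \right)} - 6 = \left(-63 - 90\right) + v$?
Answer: $- \frac{17}{536372} \approx -3.1694 \cdot 10^{-5}$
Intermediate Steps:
$F{\left(v,K \right)} = -147 + v$ ($F{\left(v,K \right)} = 6 + \left(\left(-63 - 90\right) + v\right) = 6 + \left(-153 + v\right) = -147 + v$)
$\frac{1}{-31403 + F{\left(- \frac{11}{34} P{\left(4 \right)},193 \right)}} = \frac{1}{-31403 - \left(147 - - \frac{11}{34} \cdot 4\right)} = \frac{1}{-31403 - \left(147 - \left(-11\right) \frac{1}{34} \cdot 4\right)} = \frac{1}{-31403 - \frac{2521}{17}} = \frac{1}{- \frac{536372}{17}} = - \frac{17}{536372}$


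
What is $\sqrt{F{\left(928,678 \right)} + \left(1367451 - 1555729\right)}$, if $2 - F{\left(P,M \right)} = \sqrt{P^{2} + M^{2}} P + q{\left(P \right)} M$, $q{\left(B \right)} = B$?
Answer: $2 \sqrt{-204365 - 464 \sqrt{330217}} \approx 1372.6 i$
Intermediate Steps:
$F{\left(P,M \right)} = 2 - M P - P \sqrt{M^{2} + P^{2}}$ ($F{\left(P,M \right)} = 2 - \left(\sqrt{P^{2} + M^{2}} P + P M\right) = 2 - \left(\sqrt{M^{2} + P^{2}} P + M P\right) = 2 - \left(P \sqrt{M^{2} + P^{2}} + M P\right) = 2 - \left(M P + P \sqrt{M^{2} + P^{2}}\right) = 2 - M P - P \sqrt{M^{2} + P^{2}}$)
$\sqrt{F{\left(928,678 \right)} + \left(1367451 - 1555729\right)} = \sqrt{\left(2 - 678 \cdot 928 - 928 \sqrt{678^{2} + 928^{2}}\right) + \left(1367451 - 1555729\right)} = \sqrt{\left(2 - 629184 - 928 \sqrt{459684 + 861184}\right) + \left(1367451 - 1555729\right)} = \sqrt{\left(2 - 629184 - 928 \sqrt{1320868}\right) - 188278} = \sqrt{\left(2 - 629184 - 928 \cdot 2 \sqrt{330217}\right) - 188278} = \sqrt{\left(2 - 629184 - 1856 \sqrt{330217}\right) - 188278} = \sqrt{\left(-629182 - 1856 \sqrt{330217}\right) - 188278} = \sqrt{-817460 - 1856 \sqrt{330217}}$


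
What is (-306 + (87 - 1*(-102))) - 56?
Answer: -173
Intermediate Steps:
(-306 + (87 - 1*(-102))) - 56 = (-306 + (87 + 102)) - 56 = (-306 + 189) - 56 = -117 - 56 = -173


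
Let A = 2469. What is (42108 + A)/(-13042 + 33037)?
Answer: 14859/6665 ≈ 2.2294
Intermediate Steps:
(42108 + A)/(-13042 + 33037) = (42108 + 2469)/(-13042 + 33037) = 44577/19995 = 44577*(1/19995) = 14859/6665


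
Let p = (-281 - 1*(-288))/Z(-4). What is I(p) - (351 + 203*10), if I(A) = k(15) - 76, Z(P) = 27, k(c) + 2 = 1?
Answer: -2458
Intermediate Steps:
k(c) = -1 (k(c) = -2 + 1 = -1)
p = 7/27 (p = (-281 - 1*(-288))/27 = (-281 + 288)*(1/27) = 7*(1/27) = 7/27 ≈ 0.25926)
I(A) = -77 (I(A) = -1 - 76 = -77)
I(p) - (351 + 203*10) = -77 - (351 + 203*10) = -77 - (351 + 2030) = -77 - 1*2381 = -77 - 2381 = -2458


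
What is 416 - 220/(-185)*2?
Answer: 15480/37 ≈ 418.38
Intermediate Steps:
416 - 220/(-185)*2 = 416 - 220*(-1/185)*2 = 416 + (44/37)*2 = 416 + 88/37 = 15480/37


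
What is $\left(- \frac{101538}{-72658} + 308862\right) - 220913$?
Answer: $\frac{3195149990}{36329} \approx 87950.0$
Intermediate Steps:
$\left(- \frac{101538}{-72658} + 308862\right) - 220913 = \left(\left(-101538\right) \left(- \frac{1}{72658}\right) + 308862\right) - 220913 = \left(\frac{50769}{36329} + 308862\right) - 220913 = \frac{11220698367}{36329} - 220913 = \frac{3195149990}{36329}$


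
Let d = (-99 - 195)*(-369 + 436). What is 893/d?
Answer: -893/19698 ≈ -0.045335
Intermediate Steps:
d = -19698 (d = -294*67 = -19698)
893/d = 893/(-19698) = 893*(-1/19698) = -893/19698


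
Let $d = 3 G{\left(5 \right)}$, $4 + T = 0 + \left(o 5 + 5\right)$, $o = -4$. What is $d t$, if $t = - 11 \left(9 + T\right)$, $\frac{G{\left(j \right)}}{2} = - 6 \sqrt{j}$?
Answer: $- 3960 \sqrt{5} \approx -8854.8$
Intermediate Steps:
$G{\left(j \right)} = - 12 \sqrt{j}$ ($G{\left(j \right)} = 2 \left(- 6 \sqrt{j}\right) = - 12 \sqrt{j}$)
$T = -19$ ($T = -4 + \left(0 + \left(\left(-4\right) 5 + 5\right)\right) = -4 + \left(0 + \left(-20 + 5\right)\right) = -4 + \left(0 - 15\right) = -4 - 15 = -19$)
$t = 110$ ($t = - 11 \left(9 - 19\right) = \left(-11\right) \left(-10\right) = 110$)
$d = - 36 \sqrt{5}$ ($d = 3 \left(- 12 \sqrt{5}\right) = - 36 \sqrt{5} \approx -80.498$)
$d t = - 36 \sqrt{5} \cdot 110 = - 3960 \sqrt{5}$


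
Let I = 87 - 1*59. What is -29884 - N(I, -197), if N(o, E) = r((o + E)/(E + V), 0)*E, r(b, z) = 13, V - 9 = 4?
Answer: -27323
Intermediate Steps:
V = 13 (V = 9 + 4 = 13)
I = 28 (I = 87 - 59 = 28)
N(o, E) = 13*E
-29884 - N(I, -197) = -29884 - 13*(-197) = -29884 - 1*(-2561) = -29884 + 2561 = -27323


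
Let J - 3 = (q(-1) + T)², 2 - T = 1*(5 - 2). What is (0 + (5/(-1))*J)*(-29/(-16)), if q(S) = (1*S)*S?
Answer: -435/16 ≈ -27.188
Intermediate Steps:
q(S) = S² (q(S) = S*S = S²)
T = -1 (T = 2 - (5 - 2) = 2 - 3 = -1)
J = 3 (J = 3 + ((-1)² - 1)² = 3 + (1 - 1)² = 3 + 0² = 3 + 0 = 3)
(0 + (5/(-1))*J)*(-29/(-16)) = (0 + (5/(-1))*3)*(-29/(-16)) = (0 + (5*(-1))*3)*(-29*(-1/16)) = (0 - 5*3)*(29/16) = (0 - 15)*(29/16) = -15*29/16 = -435/16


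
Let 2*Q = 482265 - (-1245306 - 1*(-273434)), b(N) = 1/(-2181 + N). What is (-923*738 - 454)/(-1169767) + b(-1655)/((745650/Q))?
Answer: 3897638402954321/6691800449955600 ≈ 0.58245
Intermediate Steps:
Q = 1454137/2 (Q = (482265 - (-1245306 - 1*(-273434)))/2 = (482265 - (-1245306 + 273434))/2 = (482265 - 1*(-971872))/2 = (482265 + 971872)/2 = (1/2)*1454137 = 1454137/2 ≈ 7.2707e+5)
(-923*738 - 454)/(-1169767) + b(-1655)/((745650/Q)) = (-923*738 - 454)/(-1169767) + 1/((-2181 - 1655)*((745650/(1454137/2)))) = (-681174 - 454)*(-1/1169767) + 1/((-3836)*((745650*(2/1454137)))) = -681628*(-1/1169767) - 1/(3836*1491300/1454137) = 681628/1169767 - 1/3836*1454137/1491300 = 681628/1169767 - 1454137/5720626800 = 3897638402954321/6691800449955600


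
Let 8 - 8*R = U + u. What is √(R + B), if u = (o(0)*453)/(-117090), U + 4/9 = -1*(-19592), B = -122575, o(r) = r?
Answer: I*√4500826/6 ≈ 353.59*I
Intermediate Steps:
U = 176324/9 (U = -4/9 - 1*(-19592) = -4/9 + 19592 = 176324/9 ≈ 19592.)
u = 0 (u = (0*453)/(-117090) = 0*(-1/117090) = 0)
R = -44063/18 (R = 1 - (176324/9 + 0)/8 = 1 - ⅛*176324/9 = 1 - 44081/18 = -44063/18 ≈ -2447.9)
√(R + B) = √(-44063/18 - 122575) = √(-2250413/18) = I*√4500826/6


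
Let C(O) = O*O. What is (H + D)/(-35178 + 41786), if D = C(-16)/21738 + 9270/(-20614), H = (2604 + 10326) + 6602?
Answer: 2188058067037/740272982064 ≈ 2.9557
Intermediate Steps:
H = 19532 (H = 12930 + 6602 = 19532)
C(O) = O**2
D = -49058519/112026783 (D = (-16)**2/21738 + 9270/(-20614) = 256*(1/21738) + 9270*(-1/20614) = 128/10869 - 4635/10307 = -49058519/112026783 ≈ -0.43792)
(H + D)/(-35178 + 41786) = (19532 - 49058519/112026783)/(-35178 + 41786) = (2188058067037/112026783)/6608 = (2188058067037/112026783)*(1/6608) = 2188058067037/740272982064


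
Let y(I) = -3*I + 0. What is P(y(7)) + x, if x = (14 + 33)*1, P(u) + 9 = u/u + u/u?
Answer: 40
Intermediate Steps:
y(I) = -3*I
P(u) = -7 (P(u) = -9 + (u/u + u/u) = -9 + (1 + 1) = -9 + 2 = -7)
x = 47 (x = 47*1 = 47)
P(y(7)) + x = -7 + 47 = 40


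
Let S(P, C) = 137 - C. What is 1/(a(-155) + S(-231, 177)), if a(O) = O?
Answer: -1/195 ≈ -0.0051282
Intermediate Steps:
1/(a(-155) + S(-231, 177)) = 1/(-155 + (137 - 1*177)) = 1/(-155 + (137 - 177)) = 1/(-155 - 40) = 1/(-195) = -1/195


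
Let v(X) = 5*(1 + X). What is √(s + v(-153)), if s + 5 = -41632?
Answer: I*√42397 ≈ 205.91*I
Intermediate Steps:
v(X) = 5 + 5*X
s = -41637 (s = -5 - 41632 = -41637)
√(s + v(-153)) = √(-41637 + (5 + 5*(-153))) = √(-41637 + (5 - 765)) = √(-41637 - 760) = √(-42397) = I*√42397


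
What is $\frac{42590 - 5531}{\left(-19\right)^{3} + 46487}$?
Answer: $\frac{37059}{39628} \approx 0.93517$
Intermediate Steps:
$\frac{42590 - 5531}{\left(-19\right)^{3} + 46487} = \frac{37059}{-6859 + 46487} = \frac{37059}{39628}$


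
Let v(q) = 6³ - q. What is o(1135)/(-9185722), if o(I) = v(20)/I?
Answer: -14/744699605 ≈ -1.8800e-8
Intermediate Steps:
v(q) = 216 - q
o(I) = 196/I (o(I) = (216 - 1*20)/I = (216 - 20)/I = 196/I)
o(1135)/(-9185722) = (196/1135)/(-9185722) = (196*(1/1135))*(-1/9185722) = (196/1135)*(-1/9185722) = -14/744699605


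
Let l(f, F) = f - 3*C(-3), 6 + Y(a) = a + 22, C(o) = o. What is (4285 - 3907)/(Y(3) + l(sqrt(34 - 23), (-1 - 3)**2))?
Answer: 10584/773 - 378*sqrt(11)/773 ≈ 12.070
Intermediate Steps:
Y(a) = 16 + a (Y(a) = -6 + (a + 22) = -6 + (22 + a) = 16 + a)
l(f, F) = 9 + f (l(f, F) = f - 3*(-3) = f + 9 = 9 + f)
(4285 - 3907)/(Y(3) + l(sqrt(34 - 23), (-1 - 3)**2)) = (4285 - 3907)/((16 + 3) + (9 + sqrt(34 - 23))) = 378/(19 + (9 + sqrt(11))) = 378/(28 + sqrt(11))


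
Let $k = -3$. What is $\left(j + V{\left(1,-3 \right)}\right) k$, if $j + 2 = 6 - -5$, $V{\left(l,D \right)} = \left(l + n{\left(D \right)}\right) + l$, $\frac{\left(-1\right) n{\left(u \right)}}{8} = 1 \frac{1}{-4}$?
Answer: $-39$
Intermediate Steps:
$n{\left(u \right)} = 2$ ($n{\left(u \right)} = - 8 \cdot 1 \frac{1}{-4} = - 8 \cdot 1 \left(- \frac{1}{4}\right) = \left(-8\right) \left(- \frac{1}{4}\right) = 2$)
$V{\left(l,D \right)} = 2 + 2 l$ ($V{\left(l,D \right)} = \left(l + 2\right) + l = \left(2 + l\right) + l = 2 + 2 l$)
$j = 9$ ($j = -2 + \left(6 - -5\right) = -2 + \left(6 + 5\right) = -2 + 11 = 9$)
$\left(j + V{\left(1,-3 \right)}\right) k = \left(9 + \left(2 + 2 \cdot 1\right)\right) \left(-3\right) = \left(9 + \left(2 + 2\right)\right) \left(-3\right) = \left(9 + 4\right) \left(-3\right) = 13 \left(-3\right) = -39$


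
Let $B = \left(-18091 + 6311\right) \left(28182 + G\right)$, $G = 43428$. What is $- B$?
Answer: $843565800$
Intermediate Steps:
$B = -843565800$ ($B = \left(-18091 + 6311\right) \left(28182 + 43428\right) = \left(-11780\right) 71610 = -843565800$)
$- B = \left(-1\right) \left(-843565800\right) = 843565800$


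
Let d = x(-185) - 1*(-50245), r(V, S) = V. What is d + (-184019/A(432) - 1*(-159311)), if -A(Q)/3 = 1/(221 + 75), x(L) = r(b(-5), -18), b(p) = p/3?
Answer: 55098287/3 ≈ 1.8366e+7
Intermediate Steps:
b(p) = p/3 (b(p) = p*(⅓) = p/3)
x(L) = -5/3 (x(L) = (⅓)*(-5) = -5/3)
A(Q) = -3/296 (A(Q) = -3/(221 + 75) = -3/296)
d = 150730/3 (d = -5/3 - 1*(-50245) = -5/3 + 50245 = 150730/3 ≈ 50243.)
d + (-184019/A(432) - 1*(-159311)) = 150730/3 + (-184019/(-3/296) - 1*(-159311)) = 150730/3 + (-184019*(-296/3) + 159311) = 150730/3 + (54469624/3 + 159311) = 150730/3 + 54947557/3 = 55098287/3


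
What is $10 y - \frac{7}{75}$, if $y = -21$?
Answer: $- \frac{15757}{75} \approx -210.09$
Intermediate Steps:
$10 y - \frac{7}{75} = 10 \left(-21\right) - \frac{7}{75} = -210 - \frac{7}{75} = - \frac{15757}{75}$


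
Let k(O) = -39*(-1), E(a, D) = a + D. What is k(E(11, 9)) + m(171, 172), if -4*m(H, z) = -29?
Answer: 185/4 ≈ 46.250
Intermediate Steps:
m(H, z) = 29/4 (m(H, z) = -1/4*(-29) = 29/4)
E(a, D) = D + a
k(O) = 39
k(E(11, 9)) + m(171, 172) = 39 + 29/4 = 185/4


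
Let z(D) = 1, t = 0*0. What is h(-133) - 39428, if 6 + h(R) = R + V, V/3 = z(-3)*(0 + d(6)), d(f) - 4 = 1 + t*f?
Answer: -39552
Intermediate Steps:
t = 0
d(f) = 5 (d(f) = 4 + (1 + 0*f) = 4 + (1 + 0) = 4 + 1 = 5)
V = 15 (V = 3*(1*(0 + 5)) = 3*(1*5) = 3*5 = 15)
h(R) = 9 + R (h(R) = -6 + (R + 15) = -6 + (15 + R) = 9 + R)
h(-133) - 39428 = (9 - 133) - 39428 = -124 - 39428 = -39552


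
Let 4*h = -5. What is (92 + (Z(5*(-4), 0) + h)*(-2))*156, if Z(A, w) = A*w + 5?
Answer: 13182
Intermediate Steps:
h = -5/4 (h = (¼)*(-5) = -5/4 ≈ -1.2500)
Z(A, w) = 5 + A*w
(92 + (Z(5*(-4), 0) + h)*(-2))*156 = (92 + ((5 + (5*(-4))*0) - 5/4)*(-2))*156 = (92 + ((5 - 20*0) - 5/4)*(-2))*156 = (92 + ((5 + 0) - 5/4)*(-2))*156 = (92 + (5 - 5/4)*(-2))*156 = (92 + (15/4)*(-2))*156 = (92 - 15/2)*156 = (169/2)*156 = 13182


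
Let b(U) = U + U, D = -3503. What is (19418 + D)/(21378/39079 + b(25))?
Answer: 621942285/1975328 ≈ 314.85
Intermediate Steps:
b(U) = 2*U
(19418 + D)/(21378/39079 + b(25)) = (19418 - 3503)/(21378/39079 + 2*25) = 15915/(21378*(1/39079) + 50) = 15915/(21378/39079 + 50) = 15915/(1975328/39079) = 15915*(39079/1975328) = 621942285/1975328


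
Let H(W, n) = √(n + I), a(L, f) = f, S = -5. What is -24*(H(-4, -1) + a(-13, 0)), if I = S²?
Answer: -48*√6 ≈ -117.58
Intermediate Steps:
I = 25 (I = (-5)² = 25)
H(W, n) = √(25 + n) (H(W, n) = √(n + 25) = √(25 + n))
-24*(H(-4, -1) + a(-13, 0)) = -24*(√(25 - 1) + 0) = -24*(√24 + 0) = -24*(2*√6 + 0) = -48*√6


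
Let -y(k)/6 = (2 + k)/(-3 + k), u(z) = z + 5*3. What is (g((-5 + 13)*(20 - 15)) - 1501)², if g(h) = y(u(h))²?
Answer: 971082139225/456976 ≈ 2.1250e+6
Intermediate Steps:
u(z) = 15 + z (u(z) = z + 15 = 15 + z)
y(k) = -6*(2 + k)/(-3 + k)
g(h) = 36*(-17 - h)²/(12 + h)² (g(h) = (6*(-2 - (15 + h))/(-3 + (15 + h)))² = (6*(-2 + (-15 - h))/(12 + h))² = (6*(-17 - h)/(12 + h))² = 36*(-17 - h)²/(12 + h)²)
(g((-5 + 13)*(20 - 15)) - 1501)² = (36*(17 + (-5 + 13)*(20 - 15))²/(12 + (-5 + 13)*(20 - 15))² - 1501)² = (36*(17 + 8*5)²/(12 + 8*5)² - 1501)² = (36*(17 + 40)²/(12 + 40)² - 1501)² = (36*57²/52² - 1501)² = (36*(1/2704)*3249 - 1501)² = (29241/676 - 1501)² = (-985435/676)² = 971082139225/456976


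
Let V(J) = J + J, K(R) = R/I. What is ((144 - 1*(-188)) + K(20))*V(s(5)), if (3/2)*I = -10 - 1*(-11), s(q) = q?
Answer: 3620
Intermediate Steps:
I = ⅔ (I = 2*(-10 - 1*(-11))/3 = 2*(-10 + 11)/3 = (⅔)*1 = ⅔ ≈ 0.66667)
K(R) = 3*R/2 (K(R) = R/(⅔) = R*(3/2) = 3*R/2)
V(J) = 2*J
((144 - 1*(-188)) + K(20))*V(s(5)) = ((144 - 1*(-188)) + (3/2)*20)*(2*5) = ((144 + 188) + 30)*10 = (332 + 30)*10 = 362*10 = 3620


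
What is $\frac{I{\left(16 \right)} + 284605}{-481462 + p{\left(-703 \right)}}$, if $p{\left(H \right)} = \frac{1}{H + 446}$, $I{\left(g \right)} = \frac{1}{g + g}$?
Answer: $- \frac{260065753}{439949280} \approx -0.59113$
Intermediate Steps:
$I{\left(g \right)} = \frac{1}{2 g}$
$p{\left(H \right)} = \frac{1}{446 + H}$
$\frac{I{\left(16 \right)} + 284605}{-481462 + p{\left(-703 \right)}} = \frac{\frac{1}{2 \cdot 16} + 284605}{-481462 + \frac{1}{446 - 703}} = \frac{\frac{1}{2} \cdot \frac{1}{16} + 284605}{-481462 + \frac{1}{-257}} = \frac{\frac{1}{32} + 284605}{-481462 - \frac{1}{257}} = \frac{9107361}{32 \left(- \frac{123735735}{257}\right)} = \frac{9107361}{32} \left(- \frac{257}{123735735}\right) = - \frac{260065753}{439949280}$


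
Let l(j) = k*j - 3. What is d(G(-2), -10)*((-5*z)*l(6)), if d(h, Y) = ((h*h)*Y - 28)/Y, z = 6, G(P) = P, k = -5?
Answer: 6732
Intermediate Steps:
l(j) = -3 - 5*j (l(j) = -5*j - 3 = -3 - 5*j)
d(h, Y) = (-28 + Y*h²)/Y (d(h, Y) = (h²*Y - 28)/Y = (Y*h² - 28)/Y = (-28 + Y*h²)/Y)
d(G(-2), -10)*((-5*z)*l(6)) = ((-2)² - 28/(-10))*((-5*6)*(-3 - 5*6)) = (4 - 28*(-⅒))*(-30*(-3 - 30)) = (4 + 14/5)*(-30*(-33)) = (34/5)*990 = 6732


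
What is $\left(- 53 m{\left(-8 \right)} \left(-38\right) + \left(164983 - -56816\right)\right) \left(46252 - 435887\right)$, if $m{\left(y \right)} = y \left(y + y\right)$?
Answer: $-186865439285$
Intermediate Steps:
$m{\left(y \right)} = 2 y^{2}$ ($m{\left(y \right)} = y 2 y = 2 y^{2}$)
$\left(- 53 m{\left(-8 \right)} \left(-38\right) + \left(164983 - -56816\right)\right) \left(46252 - 435887\right) = \left(- 53 \cdot 2 \left(-8\right)^{2} \left(-38\right) + \left(164983 - -56816\right)\right) \left(46252 - 435887\right) = \left(- 53 \cdot 2 \cdot 64 \left(-38\right) + \left(164983 + 56816\right)\right) \left(-389635\right) = \left(\left(-53\right) 128 \left(-38\right) + 221799\right) \left(-389635\right) = \left(\left(-6784\right) \left(-38\right) + 221799\right) \left(-389635\right) = \left(257792 + 221799\right) \left(-389635\right) = 479591 \left(-389635\right) = -186865439285$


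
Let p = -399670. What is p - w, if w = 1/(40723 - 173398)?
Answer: -53026217249/132675 ≈ -3.9967e+5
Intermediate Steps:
w = -1/132675 (w = 1/(-132675) = -1/132675 ≈ -7.5372e-6)
p - w = -399670 - 1*(-1/132675) = -399670 + 1/132675 = -53026217249/132675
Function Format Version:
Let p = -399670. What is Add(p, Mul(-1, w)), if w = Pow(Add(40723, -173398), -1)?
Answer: Rational(-53026217249, 132675) ≈ -3.9967e+5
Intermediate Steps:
w = Rational(-1, 132675) (w = Pow(-132675, -1) = Rational(-1, 132675) ≈ -7.5372e-6)
Add(p, Mul(-1, w)) = Add(-399670, Mul(-1, Rational(-1, 132675))) = Add(-399670, Rational(1, 132675)) = Rational(-53026217249, 132675)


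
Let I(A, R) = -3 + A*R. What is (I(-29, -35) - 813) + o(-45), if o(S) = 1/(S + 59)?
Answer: 2787/14 ≈ 199.07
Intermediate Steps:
o(S) = 1/(59 + S)
(I(-29, -35) - 813) + o(-45) = ((-3 - 29*(-35)) - 813) + 1/(59 - 45) = ((-3 + 1015) - 813) + 1/14 = (1012 - 813) + 1/14 = 199 + 1/14 = 2787/14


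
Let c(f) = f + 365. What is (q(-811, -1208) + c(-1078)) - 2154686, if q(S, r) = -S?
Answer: -2154588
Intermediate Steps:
c(f) = 365 + f
(q(-811, -1208) + c(-1078)) - 2154686 = (-1*(-811) + (365 - 1078)) - 2154686 = (811 - 713) - 2154686 = 98 - 2154686 = -2154588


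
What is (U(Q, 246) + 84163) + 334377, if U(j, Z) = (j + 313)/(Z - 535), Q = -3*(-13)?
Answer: 120957708/289 ≈ 4.1854e+5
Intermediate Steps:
Q = 39
U(j, Z) = (313 + j)/(-535 + Z)
(U(Q, 246) + 84163) + 334377 = ((313 + 39)/(-535 + 246) + 84163) + 334377 = (352/(-289) + 84163) + 334377 = (-1/289*352 + 84163) + 334377 = (-352/289 + 84163) + 334377 = 24322755/289 + 334377 = 120957708/289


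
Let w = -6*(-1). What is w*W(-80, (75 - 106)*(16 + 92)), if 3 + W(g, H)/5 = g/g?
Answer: -60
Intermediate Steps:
w = 6
W(g, H) = -10 (W(g, H) = -15 + 5*(g/g) = -15 + 5*1 = -15 + 5 = -10)
w*W(-80, (75 - 106)*(16 + 92)) = 6*(-10) = -60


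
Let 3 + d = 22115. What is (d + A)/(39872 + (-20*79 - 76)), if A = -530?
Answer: 10791/19108 ≈ 0.56474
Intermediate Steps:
d = 22112 (d = -3 + 22115 = 22112)
(d + A)/(39872 + (-20*79 - 76)) = (22112 - 530)/(39872 + (-20*79 - 76)) = 21582/(39872 + (-1580 - 76)) = 21582/(39872 - 1656) = 21582/38216 = 21582*(1/38216) = 10791/19108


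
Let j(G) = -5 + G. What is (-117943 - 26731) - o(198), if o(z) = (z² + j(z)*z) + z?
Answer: -222290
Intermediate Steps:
o(z) = z + z² + z*(-5 + z) (o(z) = (z² + (-5 + z)*z) + z = (z² + z*(-5 + z)) + z = z + z² + z*(-5 + z))
(-117943 - 26731) - o(198) = (-117943 - 26731) - 2*198*(-2 + 198) = -144674 - 2*198*196 = -144674 - 1*77616 = -144674 - 77616 = -222290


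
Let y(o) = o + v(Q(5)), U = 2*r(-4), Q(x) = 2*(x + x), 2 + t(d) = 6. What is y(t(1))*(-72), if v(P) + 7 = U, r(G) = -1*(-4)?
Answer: -360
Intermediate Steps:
t(d) = 4 (t(d) = -2 + 6 = 4)
r(G) = 4
Q(x) = 4*x (Q(x) = 2*(2*x) = 4*x)
U = 8 (U = 2*4 = 8)
v(P) = 1 (v(P) = -7 + 8 = 1)
y(o) = 1 + o (y(o) = o + 1 = 1 + o)
y(t(1))*(-72) = (1 + 4)*(-72) = 5*(-72) = -360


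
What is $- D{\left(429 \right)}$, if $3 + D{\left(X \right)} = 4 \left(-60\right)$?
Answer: $243$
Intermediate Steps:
$D{\left(X \right)} = -243$ ($D{\left(X \right)} = -3 + 4 \left(-60\right) = -3 - 240 = -243$)
$- D{\left(429 \right)} = \left(-1\right) \left(-243\right) = 243$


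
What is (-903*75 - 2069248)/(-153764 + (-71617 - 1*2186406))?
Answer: 2136973/2411787 ≈ 0.88605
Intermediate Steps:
(-903*75 - 2069248)/(-153764 + (-71617 - 1*2186406)) = (-67725 - 2069248)/(-153764 + (-71617 - 2186406)) = -2136973/(-153764 - 2258023) = -2136973/(-2411787) = -2136973*(-1/2411787) = 2136973/2411787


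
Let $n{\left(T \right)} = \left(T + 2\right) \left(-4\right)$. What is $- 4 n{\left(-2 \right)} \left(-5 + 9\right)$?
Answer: $0$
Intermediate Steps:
$n{\left(T \right)} = -8 - 4 T$ ($n{\left(T \right)} = \left(2 + T\right) \left(-4\right) = -8 - 4 T$)
$- 4 n{\left(-2 \right)} \left(-5 + 9\right) = - 4 \left(-8 - -8\right) \left(-5 + 9\right) = - 4 \left(-8 + 8\right) 4 = \left(-4\right) 0 \cdot 4 = 0 \cdot 4 = 0$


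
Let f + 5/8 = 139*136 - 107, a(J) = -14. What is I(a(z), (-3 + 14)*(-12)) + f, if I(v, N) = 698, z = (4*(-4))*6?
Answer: 155955/8 ≈ 19494.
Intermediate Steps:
z = -96 (z = -16*6 = -96)
f = 150371/8 (f = -5/8 + (139*136 - 107) = -5/8 + (18904 - 107) = -5/8 + 18797 = 150371/8 ≈ 18796.)
I(a(z), (-3 + 14)*(-12)) + f = 698 + 150371/8 = 155955/8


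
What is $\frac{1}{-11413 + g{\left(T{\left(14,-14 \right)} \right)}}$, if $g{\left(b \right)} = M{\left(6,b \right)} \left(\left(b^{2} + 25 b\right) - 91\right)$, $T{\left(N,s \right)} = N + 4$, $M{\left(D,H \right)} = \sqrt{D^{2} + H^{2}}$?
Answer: $\frac{11413}{37679471} + \frac{4098 \sqrt{10}}{37679471} \approx 0.00064682$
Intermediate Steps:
$T{\left(N,s \right)} = 4 + N$
$g{\left(b \right)} = \sqrt{36 + b^{2}} \left(-91 + b^{2} + 25 b\right)$ ($g{\left(b \right)} = \sqrt{6^{2} + b^{2}} \left(\left(b^{2} + 25 b\right) - 91\right) = \sqrt{36 + b^{2}} \left(-91 + b^{2} + 25 b\right)$)
$\frac{1}{-11413 + g{\left(T{\left(14,-14 \right)} \right)}} = \frac{1}{-11413 + \sqrt{36 + \left(4 + 14\right)^{2}} \left(-91 + \left(4 + 14\right)^{2} + 25 \left(4 + 14\right)\right)} = \frac{1}{-11413 + \sqrt{36 + 18^{2}} \left(-91 + 18^{2} + 25 \cdot 18\right)} = \frac{1}{-11413 + \sqrt{36 + 324} \left(-91 + 324 + 450\right)} = \frac{1}{-11413 + \sqrt{360} \cdot 683} = \frac{1}{-11413 + 6 \sqrt{10} \cdot 683} = \frac{1}{-11413 + 4098 \sqrt{10}}$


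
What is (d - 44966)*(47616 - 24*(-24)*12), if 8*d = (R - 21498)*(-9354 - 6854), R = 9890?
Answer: 1279927128576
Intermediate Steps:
d = 23517808 (d = ((9890 - 21498)*(-9354 - 6854))/8 = (-11608*(-16208))/8 = (⅛)*188142464 = 23517808)
(d - 44966)*(47616 - 24*(-24)*12) = (23517808 - 44966)*(47616 - 24*(-24)*12) = 23472842*(47616 + 576*12) = 23472842*(47616 + 6912) = 23472842*54528 = 1279927128576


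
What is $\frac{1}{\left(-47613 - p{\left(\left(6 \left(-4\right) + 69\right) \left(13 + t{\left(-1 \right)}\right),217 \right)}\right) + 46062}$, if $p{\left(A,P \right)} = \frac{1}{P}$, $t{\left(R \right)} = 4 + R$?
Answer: $- \frac{217}{336568} \approx -0.00064474$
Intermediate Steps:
$\frac{1}{\left(-47613 - p{\left(\left(6 \left(-4\right) + 69\right) \left(13 + t{\left(-1 \right)}\right),217 \right)}\right) + 46062} = \frac{1}{\left(-47613 - \frac{1}{217}\right) + 46062} = \frac{1}{- \frac{10332022}{217} + 46062} = \frac{1}{- \frac{336568}{217}} = - \frac{217}{336568}$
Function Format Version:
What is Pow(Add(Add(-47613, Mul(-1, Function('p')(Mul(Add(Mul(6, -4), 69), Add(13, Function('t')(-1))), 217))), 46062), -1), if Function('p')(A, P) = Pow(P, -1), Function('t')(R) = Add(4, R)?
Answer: Rational(-217, 336568) ≈ -0.00064474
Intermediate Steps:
Pow(Add(Add(-47613, Mul(-1, Function('p')(Mul(Add(Mul(6, -4), 69), Add(13, Function('t')(-1))), 217))), 46062), -1) = Pow(Add(Add(-47613, Mul(-1, Pow(217, -1))), 46062), -1) = Pow(Add(Add(-47613, Mul(-1, Rational(1, 217))), 46062), -1) = Pow(Add(Add(-47613, Rational(-1, 217)), 46062), -1) = Pow(Add(Rational(-10332022, 217), 46062), -1) = Pow(Rational(-336568, 217), -1) = Rational(-217, 336568)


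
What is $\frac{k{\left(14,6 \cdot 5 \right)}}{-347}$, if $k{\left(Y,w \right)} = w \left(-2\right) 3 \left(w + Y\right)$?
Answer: $\frac{7920}{347} \approx 22.824$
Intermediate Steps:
$k{\left(Y,w \right)} = - 6 w \left(Y + w\right)$ ($k{\left(Y,w \right)} = - 2 w 3 \left(Y + w\right) = - 6 w \left(Y + w\right)$)
$\frac{k{\left(14,6 \cdot 5 \right)}}{-347} = \frac{\left(-6\right) 6 \cdot 5 \left(14 + 6 \cdot 5\right)}{-347} = \left(-6\right) 30 \left(14 + 30\right) \left(- \frac{1}{347}\right) = \left(-6\right) 30 \cdot 44 \left(- \frac{1}{347}\right) = \left(-7920\right) \left(- \frac{1}{347}\right) = \frac{7920}{347}$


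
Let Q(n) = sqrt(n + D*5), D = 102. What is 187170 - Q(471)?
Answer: 187170 - 3*sqrt(109) ≈ 1.8714e+5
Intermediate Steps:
Q(n) = sqrt(510 + n) (Q(n) = sqrt(n + 102*5) = sqrt(n + 510) = sqrt(510 + n))
187170 - Q(471) = 187170 - sqrt(510 + 471) = 187170 - sqrt(981) = 187170 - 3*sqrt(109)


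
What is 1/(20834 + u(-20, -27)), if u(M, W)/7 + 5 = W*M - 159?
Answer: 1/23466 ≈ 4.2615e-5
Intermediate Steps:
u(M, W) = -1148 + 7*M*W (u(M, W) = -35 + 7*(W*M - 159) = -35 + 7*(M*W - 159) = -35 + 7*(-159 + M*W) = -35 + (-1113 + 7*M*W) = -1148 + 7*M*W)
1/(20834 + u(-20, -27)) = 1/(20834 + (-1148 + 7*(-20)*(-27))) = 1/(20834 + (-1148 + 3780)) = 1/(20834 + 2632) = 1/23466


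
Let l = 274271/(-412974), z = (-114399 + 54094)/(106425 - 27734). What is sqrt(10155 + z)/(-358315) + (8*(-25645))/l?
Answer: 84725745840/274271 - 4*sqrt(157194479347)/5639233133 ≈ 3.0891e+5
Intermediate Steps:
z = -60305/78691 ≈ -0.76635
l = -274271/412974 (l = 274271*(-1/412974) = -274271/412974 ≈ -0.66414)
sqrt(10155 + z)/(-358315) + (8*(-25645))/l = sqrt(10155 - 60305/78691)/(-358315) + (8*(-25645))/(-274271/412974) = sqrt(799046800/78691)*(-1/358315) - 205160*(-412974/274271) = (20*sqrt(157194479347)/78691)*(-1/358315) + 84725745840/274271 = -4*sqrt(157194479347)/5639233133 + 84725745840/274271 = 84725745840/274271 - 4*sqrt(157194479347)/5639233133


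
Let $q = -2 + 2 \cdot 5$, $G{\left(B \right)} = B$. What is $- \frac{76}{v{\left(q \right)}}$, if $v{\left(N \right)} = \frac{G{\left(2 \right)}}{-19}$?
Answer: $722$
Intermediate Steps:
$q = 8$ ($q = -2 + 10 = 8$)
$v{\left(N \right)} = - \frac{2}{19}$ ($v{\left(N \right)} = \frac{2}{-19} = 2 \left(- \frac{1}{19}\right) = - \frac{2}{19}$)
$- \frac{76}{v{\left(q \right)}} = - \frac{76}{- \frac{2}{19}} = \left(-76\right) \left(- \frac{19}{2}\right) = 722$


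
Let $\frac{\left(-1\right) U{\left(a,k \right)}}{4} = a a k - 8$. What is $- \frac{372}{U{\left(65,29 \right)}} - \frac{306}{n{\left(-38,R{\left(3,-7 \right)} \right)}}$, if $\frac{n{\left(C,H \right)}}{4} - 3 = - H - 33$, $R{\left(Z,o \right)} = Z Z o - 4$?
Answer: $- \frac{6246073}{3022086} \approx -2.0668$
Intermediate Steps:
$R{\left(Z,o \right)} = -4 + o Z^{2}$ ($R{\left(Z,o \right)} = Z^{2} o - 4 = o Z^{2} - 4 = -4 + o Z^{2}$)
$n{\left(C,H \right)} = -120 - 4 H$ ($n{\left(C,H \right)} = 12 + 4 \left(- H - 33\right) = 12 + 4 \left(-33 - H\right) = 12 - \left(132 + 4 H\right) = -120 - 4 H$)
$U{\left(a,k \right)} = 32 - 4 k a^{2}$ ($U{\left(a,k \right)} = - 4 \left(a a k - 8\right) = - 4 \left(a^{2} k - 8\right) = - 4 \left(k a^{2} - 8\right) = - 4 \left(-8 + k a^{2}\right) = 32 - 4 k a^{2}$)
$- \frac{372}{U{\left(65,29 \right)}} - \frac{306}{n{\left(-38,R{\left(3,-7 \right)} \right)}} = - \frac{372}{32 - 116 \cdot 65^{2}} - \frac{306}{-120 - 4 \left(-4 - 7 \cdot 3^{2}\right)} = - \frac{372}{32 - 116 \cdot 4225} - \frac{306}{-120 - 4 \left(-4 - 63\right)} = - \frac{372}{32 - 490100} - \frac{306}{-120 - 4 \left(-4 - 63\right)} = - \frac{372}{-490068} - \frac{306}{-120 - -268} = \left(-372\right) \left(- \frac{1}{490068}\right) - \frac{306}{-120 + 268} = \frac{31}{40839} - \frac{306}{148} = \frac{31}{40839} - \frac{153}{74} = - \frac{6246073}{3022086}$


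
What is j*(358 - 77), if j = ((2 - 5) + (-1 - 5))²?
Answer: 22761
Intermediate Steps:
j = 81 (j = (-3 - 6)² = (-9)² = 81)
j*(358 - 77) = 81*(358 - 77) = 81*281 = 22761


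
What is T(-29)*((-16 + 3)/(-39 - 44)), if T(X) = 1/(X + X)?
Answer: -13/4814 ≈ -0.0027005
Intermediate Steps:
T(X) = 1/(2*X)
T(-29)*((-16 + 3)/(-39 - 44)) = ((1/2)/(-29))*((-16 + 3)/(-39 - 44)) = ((1/2)*(-1/29))*(-13/(-83)) = -(-13)*(-1)/(58*83) = -1/58*13/83 = -13/4814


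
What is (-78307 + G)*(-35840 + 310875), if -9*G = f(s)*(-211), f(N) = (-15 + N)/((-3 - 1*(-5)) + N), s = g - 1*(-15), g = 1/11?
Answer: -36440826408155/1692 ≈ -2.1537e+10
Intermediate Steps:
g = 1/11 ≈ 0.090909
s = 166/11 (s = 1/11 - 1*(-15) = 1/11 + 15 = 166/11 ≈ 15.091)
f(N) = (-15 + N)/(2 + N) (f(N) = (-15 + N)/((-3 + 5) + N) = (-15 + N)/(2 + N))
G = 211/1692 (G = -(-15 + 166/11)/(2 + 166/11)*(-211)/9 = -(1/11)/(188/11)*(-211)/9 = -(11/188)*(1/11)*(-211)/9 = -(-211)/1692 = -⅑*(-211/188) = 211/1692 ≈ 0.12470)
(-78307 + G)*(-35840 + 310875) = (-78307 + 211/1692)*(-35840 + 310875) = -132495233/1692*275035 = -36440826408155/1692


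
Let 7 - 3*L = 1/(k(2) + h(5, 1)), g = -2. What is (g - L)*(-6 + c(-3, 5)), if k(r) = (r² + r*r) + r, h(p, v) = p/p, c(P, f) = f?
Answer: 142/33 ≈ 4.3030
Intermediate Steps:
h(p, v) = 1
k(r) = r + 2*r² (k(r) = (r² + r²) + r = 2*r² + r = r + 2*r²)
L = 76/33 (L = 7/3 - 1/(3*(2*(1 + 2*2) + 1)) = 7/3 - 1/(3*(2*(1 + 4) + 1)) = 7/3 - 1/(3*(2*5 + 1)) = 7/3 - 1/(3*(10 + 1)) = 7/3 - ⅓/11 = 7/3 - ⅓*1/11 = 7/3 - 1/33 = 76/33 ≈ 2.3030)
(g - L)*(-6 + c(-3, 5)) = (-2 - 1*76/33)*(-6 + 5) = (-2 - 76/33)*(-1) = -142/33*(-1) = 142/33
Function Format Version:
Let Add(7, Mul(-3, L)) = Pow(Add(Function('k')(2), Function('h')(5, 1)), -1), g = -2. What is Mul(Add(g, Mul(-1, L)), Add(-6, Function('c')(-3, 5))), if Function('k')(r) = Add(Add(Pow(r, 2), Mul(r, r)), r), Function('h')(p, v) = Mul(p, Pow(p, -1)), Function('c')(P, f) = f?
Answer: Rational(142, 33) ≈ 4.3030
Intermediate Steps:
Function('h')(p, v) = 1
Function('k')(r) = Add(r, Mul(2, Pow(r, 2))) (Function('k')(r) = Add(Add(Pow(r, 2), Pow(r, 2)), r) = Add(Mul(2, Pow(r, 2)), r) = Add(r, Mul(2, Pow(r, 2))))
L = Rational(76, 33) (L = Add(Rational(7, 3), Mul(Rational(-1, 3), Pow(Add(Mul(2, Add(1, Mul(2, 2))), 1), -1))) = Add(Rational(7, 3), Mul(Rational(-1, 3), Pow(Add(Mul(2, Add(1, 4)), 1), -1))) = Add(Rational(7, 3), Mul(Rational(-1, 3), Pow(Add(Mul(2, 5), 1), -1))) = Add(Rational(7, 3), Mul(Rational(-1, 3), Pow(Add(10, 1), -1))) = Add(Rational(7, 3), Mul(Rational(-1, 3), Pow(11, -1))) = Add(Rational(7, 3), Mul(Rational(-1, 3), Rational(1, 11))) = Add(Rational(7, 3), Rational(-1, 33)) = Rational(76, 33) ≈ 2.3030)
Mul(Add(g, Mul(-1, L)), Add(-6, Function('c')(-3, 5))) = Mul(Add(-2, Mul(-1, Rational(76, 33))), Add(-6, 5)) = Mul(Add(-2, Rational(-76, 33)), -1) = Mul(Rational(-142, 33), -1) = Rational(142, 33)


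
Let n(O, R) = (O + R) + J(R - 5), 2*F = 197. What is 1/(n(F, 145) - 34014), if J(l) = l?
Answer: -2/67261 ≈ -2.9735e-5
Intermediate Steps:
F = 197/2 (F = (1/2)*197 = 197/2 ≈ 98.500)
n(O, R) = -5 + O + 2*R (n(O, R) = (O + R) + (R - 5) = (O + R) + (-5 + R) = -5 + O + 2*R)
1/(n(F, 145) - 34014) = 1/((-5 + 197/2 + 2*145) - 34014) = 1/((-5 + 197/2 + 290) - 34014) = 1/(767/2 - 34014) = 1/(-67261/2) = -2/67261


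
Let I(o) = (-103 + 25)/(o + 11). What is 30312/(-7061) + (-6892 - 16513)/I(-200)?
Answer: -10412338527/183586 ≈ -56716.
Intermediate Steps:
I(o) = -78/(11 + o)
30312/(-7061) + (-6892 - 16513)/I(-200) = 30312/(-7061) + (-6892 - 16513)/((-78/(11 - 200))) = 30312*(-1/7061) - 23405/((-78/(-189))) = -30312/7061 - 23405/((-78*(-1/189))) = -30312/7061 - 23405/26/63 = -30312/7061 - 23405*63/26 = -30312/7061 - 1474515/26 = -10412338527/183586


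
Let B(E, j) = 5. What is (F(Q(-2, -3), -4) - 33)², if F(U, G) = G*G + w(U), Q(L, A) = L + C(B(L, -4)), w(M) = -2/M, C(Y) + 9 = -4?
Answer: 64009/225 ≈ 284.48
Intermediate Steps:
C(Y) = -13 (C(Y) = -9 - 4 = -13)
Q(L, A) = -13 + L (Q(L, A) = L - 13 = -13 + L)
F(U, G) = G² - 2/U (F(U, G) = G*G - 2/U = G² - 2/U)
(F(Q(-2, -3), -4) - 33)² = (((-4)² - 2/(-13 - 2)) - 33)² = ((16 - 2/(-15)) - 33)² = ((16 - 2*(-1/15)) - 33)² = ((16 + 2/15) - 33)² = (242/15 - 33)² = (-253/15)² = 64009/225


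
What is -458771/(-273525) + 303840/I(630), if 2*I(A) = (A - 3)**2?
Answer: 38507984051/11947845525 ≈ 3.2230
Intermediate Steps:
I(A) = (-3 + A)**2/2 (I(A) = (A - 3)**2/2 = (-3 + A)**2/2)
-458771/(-273525) + 303840/I(630) = -458771/(-273525) + 303840/(((-3 + 630)**2/2)) = -458771*(-1/273525) + 303840/(((1/2)*627**2)) = 458771/273525 + 303840/(((1/2)*393129)) = 458771/273525 + 303840/(393129/2) = 458771/273525 + 303840*(2/393129) = 458771/273525 + 67520/43681 = 38507984051/11947845525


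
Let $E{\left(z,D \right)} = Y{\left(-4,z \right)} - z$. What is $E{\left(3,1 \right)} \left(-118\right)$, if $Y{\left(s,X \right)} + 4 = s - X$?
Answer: $1652$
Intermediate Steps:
$Y{\left(s,X \right)} = -4 + s - X$ ($Y{\left(s,X \right)} = -4 - \left(X - s\right) = -4 + s - X$)
$E{\left(z,D \right)} = -8 - 2 z$ ($E{\left(z,D \right)} = \left(-4 - 4 - z\right) - z = \left(-8 - z\right) - z = -8 - 2 z$)
$E{\left(3,1 \right)} \left(-118\right) = \left(-8 - 6\right) \left(-118\right) = \left(-14\right) \left(-118\right) = 1652$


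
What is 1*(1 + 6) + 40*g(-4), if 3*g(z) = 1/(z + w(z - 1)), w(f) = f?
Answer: 149/27 ≈ 5.5185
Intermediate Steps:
g(z) = 1/(3*(-1 + 2*z)) (g(z) = 1/(3*(z + (z - 1))) = 1/(3*(z + (-1 + z))) = 1/(3*(-1 + 2*z)))
1*(1 + 6) + 40*g(-4) = 1*(1 + 6) + 40*(1/(3*(-1 + 2*(-4)))) = 1*7 + 40*(1/(3*(-1 - 8))) = 7 + 40*((1/3)/(-9)) = 7 + 40*((1/3)*(-1/9)) = 7 + 40*(-1/27) = 7 - 40/27 = 149/27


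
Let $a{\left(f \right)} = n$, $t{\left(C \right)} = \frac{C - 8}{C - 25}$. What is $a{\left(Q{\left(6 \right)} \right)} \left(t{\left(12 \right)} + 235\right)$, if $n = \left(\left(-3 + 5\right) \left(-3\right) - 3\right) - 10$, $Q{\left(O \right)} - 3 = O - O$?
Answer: $- \frac{57969}{13} \approx -4459.2$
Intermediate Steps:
$Q{\left(O \right)} = 3$ ($Q{\left(O \right)} = 3 + \left(O - O\right) = 3 + 0 = 3$)
$t{\left(C \right)} = \frac{-8 + C}{-25 + C}$
$n = -19$ ($n = \left(2 \left(-3\right) - 3\right) - 10 = \left(-6 - 3\right) - 10 = -9 - 10 = -19$)
$a{\left(f \right)} = -19$
$a{\left(Q{\left(6 \right)} \right)} \left(t{\left(12 \right)} + 235\right) = - 19 \left(\frac{-8 + 12}{-25 + 12} + 235\right) = - 19 \left(\frac{1}{-13} \cdot 4 + 235\right) = - 19 \left(\left(- \frac{1}{13}\right) 4 + 235\right) = - 19 \left(- \frac{4}{13} + 235\right) = \left(-19\right) \frac{3051}{13} = - \frac{57969}{13}$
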